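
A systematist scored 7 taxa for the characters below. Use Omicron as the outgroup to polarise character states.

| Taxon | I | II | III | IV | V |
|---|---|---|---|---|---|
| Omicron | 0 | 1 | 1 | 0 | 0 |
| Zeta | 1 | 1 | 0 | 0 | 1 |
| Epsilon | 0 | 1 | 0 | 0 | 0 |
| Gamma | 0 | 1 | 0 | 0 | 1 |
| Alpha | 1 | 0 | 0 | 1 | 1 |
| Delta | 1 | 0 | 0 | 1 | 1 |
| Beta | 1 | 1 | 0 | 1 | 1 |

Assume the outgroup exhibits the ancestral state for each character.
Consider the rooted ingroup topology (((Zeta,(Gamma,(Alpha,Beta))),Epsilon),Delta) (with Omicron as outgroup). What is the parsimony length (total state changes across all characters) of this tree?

Map each character onto (((Zeta,(Gamma,(Alpha,Beta))),Epsilon),Delta) (rooted by Omicron) and count the minimum state changes it requires (Fitch parsimony):
I: 3; II: 2; III: 1; IV: 2; V: 2.
Total tree length = 10.

10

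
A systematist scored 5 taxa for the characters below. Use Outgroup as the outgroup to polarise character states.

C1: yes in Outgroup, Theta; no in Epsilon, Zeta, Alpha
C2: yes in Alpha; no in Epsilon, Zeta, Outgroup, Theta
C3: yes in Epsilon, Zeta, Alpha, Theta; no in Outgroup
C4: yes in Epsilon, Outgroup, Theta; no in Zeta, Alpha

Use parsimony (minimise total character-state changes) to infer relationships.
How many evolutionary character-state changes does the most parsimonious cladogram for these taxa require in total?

Character polarity is set by the outgroup: the derived state is whichever differs from the outgroup's state, so for C1, C4 the derived state is 'no', and for the remaining characters it is 'yes'.
C1: derived state 'no' in Alpha, Epsilon, and Zeta only — synapomorphy for {Alpha, Epsilon, Zeta}.
C2: derived state 'yes' in Alpha only — an autapomorphy, so it tells us nothing about relationships among taxa.
All ingroup taxa share the derived state 'yes' for C3; it defines the ingroup but does not resolve relationships within it.
C4: derived state 'no' in Alpha and Zeta only — synapomorphy for {Alpha, Zeta}.
Most parsimonious ingroup topology: ((Epsilon,(Alpha,Zeta)),Theta).
Changes per character on this tree: C1: 1; C2: 1; C3: 1; C4: 1.
Total = 4.

4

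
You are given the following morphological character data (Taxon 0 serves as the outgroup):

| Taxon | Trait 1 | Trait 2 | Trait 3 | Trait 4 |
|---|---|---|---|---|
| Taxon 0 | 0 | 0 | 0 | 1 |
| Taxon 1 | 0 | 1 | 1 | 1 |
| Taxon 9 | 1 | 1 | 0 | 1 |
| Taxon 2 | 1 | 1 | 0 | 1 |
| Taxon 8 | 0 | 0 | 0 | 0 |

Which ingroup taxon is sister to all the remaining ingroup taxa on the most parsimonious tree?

Taxon 8

Character polarity is set by the outgroup: the derived state is whichever differs from the outgroup's state, so for Trait 4 the derived state is '0', and for the remaining characters it is '1'.
Trait 1: derived state '1' in Taxon 2 and Taxon 9 only — synapomorphy for {Taxon 2, Taxon 9}.
Only Taxon 1, Taxon 2, and Taxon 9 show the derived state '1' for Trait 2, supporting them as a clade.
Trait 3 (derived state '1') is unique to Taxon 1 (autapomorphy; uninformative for grouping).
Trait 4 (derived state '0') is unique to Taxon 8 (autapomorphy; uninformative for grouping).
Most parsimonious ingroup topology: ((Taxon 1,(Taxon 9,Taxon 2)),Taxon 8).
Taxon 8 is sister to the clade containing all other ingroup taxa, so it is the earliest-diverging (most basal) ingroup lineage.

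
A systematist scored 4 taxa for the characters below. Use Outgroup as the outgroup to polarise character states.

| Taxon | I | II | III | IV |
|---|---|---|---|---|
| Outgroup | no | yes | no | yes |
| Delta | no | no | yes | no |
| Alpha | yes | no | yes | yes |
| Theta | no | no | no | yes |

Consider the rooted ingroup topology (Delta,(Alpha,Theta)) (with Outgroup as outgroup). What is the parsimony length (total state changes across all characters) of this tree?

Map each character onto (Delta,(Alpha,Theta)) (rooted by Outgroup) and count the minimum state changes it requires (Fitch parsimony):
I: 1; II: 1; III: 2; IV: 1.
Total tree length = 5.

5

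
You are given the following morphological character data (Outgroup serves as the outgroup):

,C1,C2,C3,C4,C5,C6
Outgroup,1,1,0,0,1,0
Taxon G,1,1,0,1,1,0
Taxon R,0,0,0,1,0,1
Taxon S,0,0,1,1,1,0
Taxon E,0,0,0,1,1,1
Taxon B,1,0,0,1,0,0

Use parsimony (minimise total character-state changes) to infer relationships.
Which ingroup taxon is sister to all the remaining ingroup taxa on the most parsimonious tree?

Character polarity is set by the outgroup: the derived state is whichever differs from the outgroup's state, so for C1, C2, C5 the derived state is '0', and for the remaining characters it is '1'.
Only Taxon E, Taxon R, and Taxon S show the derived state '0' for C1, supporting them as a clade.
C2 (derived state '0') is shared by Taxon B, Taxon E, Taxon R, and Taxon S — a synapomorphy uniting that clade.
C3 (derived state '1') is unique to Taxon S (autapomorphy; uninformative for grouping).
C4 (derived state '1') is shared by all ingroup taxa — unites the whole ingroup.
C5 groups Taxon B and Taxon R, which is incompatible with the clades supported by the remaining characters; treating it as convergent (homoplasy) costs fewer steps than any alternative tree.
Only Taxon E and Taxon R show the derived state '1' for C6, supporting them as a clade.
Most parsimonious ingroup topology: (Taxon G,(((Taxon R,Taxon E),Taxon S),Taxon B)).
Taxon G is sister to the clade containing all other ingroup taxa, so it is the earliest-diverging (most basal) ingroup lineage.

Taxon G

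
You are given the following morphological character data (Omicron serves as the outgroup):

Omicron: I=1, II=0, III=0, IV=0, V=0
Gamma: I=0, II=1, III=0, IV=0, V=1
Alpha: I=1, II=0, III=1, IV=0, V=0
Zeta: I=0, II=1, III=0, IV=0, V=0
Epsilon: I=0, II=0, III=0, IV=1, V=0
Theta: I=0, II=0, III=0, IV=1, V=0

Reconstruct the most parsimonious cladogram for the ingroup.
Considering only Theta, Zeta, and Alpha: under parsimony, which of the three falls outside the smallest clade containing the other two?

Alpha

Character polarity is set by the outgroup: the derived state is whichever differs from the outgroup's state, so for I the derived state is '0', and for the remaining characters it is '1'.
I (derived state '0') is shared by Epsilon, Gamma, Theta, and Zeta — a synapomorphy uniting that clade.
Only Gamma and Zeta show the derived state '1' for II, supporting them as a clade.
III: derived state '1' in Alpha only — an autapomorphy, so it tells us nothing about relationships among taxa.
Only Epsilon and Theta show the derived state '1' for IV, supporting them as a clade.
V: derived state '1' in Gamma only — an autapomorphy, so it tells us nothing about relationships among taxa.
Most parsimonious ingroup topology: (((Gamma,Zeta),(Epsilon,Theta)),Alpha).
Zeta and Theta share a more recent common ancestor with each other than either does with Alpha, so Alpha is the least closely related of the three.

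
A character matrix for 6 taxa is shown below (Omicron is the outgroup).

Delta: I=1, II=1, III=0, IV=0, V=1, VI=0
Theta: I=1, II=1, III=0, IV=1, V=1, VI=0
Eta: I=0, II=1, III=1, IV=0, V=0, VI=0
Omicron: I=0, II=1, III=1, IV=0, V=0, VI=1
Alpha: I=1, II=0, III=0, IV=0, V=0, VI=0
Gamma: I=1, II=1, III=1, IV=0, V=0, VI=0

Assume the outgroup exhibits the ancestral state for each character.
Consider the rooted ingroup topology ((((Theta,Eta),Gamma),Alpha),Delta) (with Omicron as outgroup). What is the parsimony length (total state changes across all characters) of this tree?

10

Map each character onto ((((Theta,Eta),Gamma),Alpha),Delta) (rooted by Omicron) and count the minimum state changes it requires (Fitch parsimony):
I: 2; II: 1; III: 3; IV: 1; V: 2; VI: 1.
Total tree length = 10.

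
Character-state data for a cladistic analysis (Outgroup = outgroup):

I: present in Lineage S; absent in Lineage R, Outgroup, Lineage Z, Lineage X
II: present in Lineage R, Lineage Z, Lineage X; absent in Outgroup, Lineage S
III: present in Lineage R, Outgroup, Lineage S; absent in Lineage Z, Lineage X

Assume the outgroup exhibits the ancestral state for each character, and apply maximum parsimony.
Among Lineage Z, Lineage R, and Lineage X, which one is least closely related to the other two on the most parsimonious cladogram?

Lineage R

Character polarity is set by the outgroup: the derived state is whichever differs from the outgroup's state, so for III the derived state is 'absent', and for the remaining characters it is 'present'.
I: derived state 'present' in Lineage S only — an autapomorphy, so it tells us nothing about relationships among taxa.
II: derived state 'present' in Lineage R, Lineage X, and Lineage Z only — synapomorphy for {Lineage R, Lineage X, Lineage Z}.
Only Lineage X and Lineage Z show the derived state 'absent' for III, supporting them as a clade.
Most parsimonious ingroup topology: (((Lineage X,Lineage Z),Lineage R),Lineage S).
Lineage X and Lineage Z share a more recent common ancestor with each other than either does with Lineage R, so Lineage R is the least closely related of the three.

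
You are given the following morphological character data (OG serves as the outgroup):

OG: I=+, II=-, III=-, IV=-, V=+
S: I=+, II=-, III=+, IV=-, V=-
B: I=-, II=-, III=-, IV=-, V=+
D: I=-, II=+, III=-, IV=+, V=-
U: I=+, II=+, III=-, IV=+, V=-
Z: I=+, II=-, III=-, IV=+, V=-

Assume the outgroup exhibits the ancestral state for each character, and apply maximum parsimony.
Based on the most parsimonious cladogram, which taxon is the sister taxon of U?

D

Character polarity is set by the outgroup: the derived state is whichever differs from the outgroup's state, so for I, V the derived state is '-', and for the remaining characters it is '+'.
I (state '-') occurs in B and D but conflicts with the nesting implied by the other characters — most parsimoniously interpreted as homoplasy.
Only D and U show the derived state '+' for II, supporting them as a clade.
III: derived state '+' in S only — an autapomorphy, so it tells us nothing about relationships among taxa.
Only D, U, and Z show the derived state '+' for IV, supporting them as a clade.
V: derived state '-' in D, S, U, and Z only — synapomorphy for {D, S, U, Z}.
Most parsimonious ingroup topology: ((S,((D,U),Z)),B).
U and D form a cherry on this tree, so they are sister taxa.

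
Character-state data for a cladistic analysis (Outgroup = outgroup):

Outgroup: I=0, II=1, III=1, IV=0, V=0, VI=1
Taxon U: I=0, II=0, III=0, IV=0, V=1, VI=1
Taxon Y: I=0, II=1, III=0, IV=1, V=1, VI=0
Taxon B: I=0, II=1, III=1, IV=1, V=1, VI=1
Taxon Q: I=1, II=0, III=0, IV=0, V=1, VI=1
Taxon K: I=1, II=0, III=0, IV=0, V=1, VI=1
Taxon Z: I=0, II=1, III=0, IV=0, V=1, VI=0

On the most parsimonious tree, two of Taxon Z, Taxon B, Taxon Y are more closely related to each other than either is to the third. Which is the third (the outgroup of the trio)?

Character polarity is set by the outgroup: the derived state is whichever differs from the outgroup's state, so for II, III, VI the derived state is '0', and for the remaining characters it is '1'.
I (derived state '1') is shared by Taxon K and Taxon Q — a synapomorphy uniting that clade.
Only Taxon K, Taxon Q, and Taxon U show the derived state '0' for II, supporting them as a clade.
Only Taxon K, Taxon Q, Taxon U, Taxon Y, and Taxon Z show the derived state '0' for III, supporting them as a clade.
IV (state '1') occurs in Taxon B and Taxon Y but conflicts with the nesting implied by the other characters — most parsimoniously interpreted as homoplasy.
V (derived state '1') is shared by all ingroup taxa — unites the whole ingroup.
VI: derived state '0' in Taxon Y and Taxon Z only — synapomorphy for {Taxon Y, Taxon Z}.
Most parsimonious ingroup topology: (((Taxon U,(Taxon Q,Taxon K)),(Taxon Y,Taxon Z)),Taxon B).
Taxon Y and Taxon Z share a more recent common ancestor with each other than either does with Taxon B, so Taxon B is the least closely related of the three.

Taxon B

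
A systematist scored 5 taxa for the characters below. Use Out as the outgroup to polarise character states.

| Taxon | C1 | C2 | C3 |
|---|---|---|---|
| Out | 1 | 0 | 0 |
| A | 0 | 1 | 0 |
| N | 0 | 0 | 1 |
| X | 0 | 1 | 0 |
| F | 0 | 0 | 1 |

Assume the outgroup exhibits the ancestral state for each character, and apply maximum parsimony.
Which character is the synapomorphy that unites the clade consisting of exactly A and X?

Character polarity is set by the outgroup: the derived state is whichever differs from the outgroup's state, so for C1 the derived state is '0', and for the remaining characters it is '1'.
C1 (derived state '0') is shared by all ingroup taxa — unites the whole ingroup.
C2: derived state '1' in A and X only — synapomorphy for {A, X}.
C3 (derived state '1') is shared by F and N — a synapomorphy uniting that clade.
Most parsimonious ingroup topology: ((A,X),(N,F)).
The clade {A, X} is supported by C2: its derived state '1' occurs in exactly those taxa and in no other taxon (including the outgroup).

C2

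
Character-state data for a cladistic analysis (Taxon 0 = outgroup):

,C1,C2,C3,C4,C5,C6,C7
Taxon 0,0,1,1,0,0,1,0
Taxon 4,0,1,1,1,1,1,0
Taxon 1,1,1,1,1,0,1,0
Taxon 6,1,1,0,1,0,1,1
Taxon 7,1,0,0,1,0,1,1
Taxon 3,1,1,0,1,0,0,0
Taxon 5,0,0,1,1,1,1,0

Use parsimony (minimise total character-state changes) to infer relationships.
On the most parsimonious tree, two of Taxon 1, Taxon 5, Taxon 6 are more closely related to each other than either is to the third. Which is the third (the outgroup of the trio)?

Taxon 5

Character polarity is set by the outgroup: the derived state is whichever differs from the outgroup's state, so for C2, C3, C6 the derived state is '0', and for the remaining characters it is '1'.
C1 (derived state '1') is shared by Taxon 1, Taxon 3, Taxon 6, and Taxon 7 — a synapomorphy uniting that clade.
C2 (state '0') occurs in Taxon 5 and Taxon 7 but conflicts with the nesting implied by the other characters — most parsimoniously interpreted as homoplasy.
C3: derived state '0' in Taxon 3, Taxon 6, and Taxon 7 only — synapomorphy for {Taxon 3, Taxon 6, Taxon 7}.
All ingroup taxa share the derived state '1' for C4; it defines the ingroup but does not resolve relationships within it.
C5: derived state '1' in Taxon 4 and Taxon 5 only — synapomorphy for {Taxon 4, Taxon 5}.
C6 (derived state '0') is unique to Taxon 3 (autapomorphy; uninformative for grouping).
C7 (derived state '1') is shared by Taxon 6 and Taxon 7 — a synapomorphy uniting that clade.
Most parsimonious ingroup topology: ((Taxon 4,Taxon 5),(Taxon 1,((Taxon 6,Taxon 7),Taxon 3))).
Taxon 1 and Taxon 6 share a more recent common ancestor with each other than either does with Taxon 5, so Taxon 5 is the least closely related of the three.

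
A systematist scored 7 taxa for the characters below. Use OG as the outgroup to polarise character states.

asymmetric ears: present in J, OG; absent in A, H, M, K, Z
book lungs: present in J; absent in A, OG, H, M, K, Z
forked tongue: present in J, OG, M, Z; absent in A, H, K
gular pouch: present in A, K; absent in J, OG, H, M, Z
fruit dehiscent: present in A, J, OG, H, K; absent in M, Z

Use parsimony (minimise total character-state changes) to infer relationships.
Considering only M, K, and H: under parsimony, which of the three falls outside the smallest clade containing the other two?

M

Character polarity is set by the outgroup: the derived state is whichever differs from the outgroup's state, so for asymmetric ears, forked tongue, fruit dehiscent the derived state is 'absent', and for the remaining characters it is 'present'.
Only A, H, K, M, and Z show the derived state 'absent' for asymmetric ears, supporting them as a clade.
book lungs: derived state 'present' in J only — an autapomorphy, so it tells us nothing about relationships among taxa.
forked tongue: derived state 'absent' in A, H, and K only — synapomorphy for {A, H, K}.
Only A and K show the derived state 'present' for gular pouch, supporting them as a clade.
fruit dehiscent (derived state 'absent') is shared by M and Z — a synapomorphy uniting that clade.
Most parsimonious ingroup topology: (((M,Z),(H,(A,K))),J).
K and H share a more recent common ancestor with each other than either does with M, so M is the least closely related of the three.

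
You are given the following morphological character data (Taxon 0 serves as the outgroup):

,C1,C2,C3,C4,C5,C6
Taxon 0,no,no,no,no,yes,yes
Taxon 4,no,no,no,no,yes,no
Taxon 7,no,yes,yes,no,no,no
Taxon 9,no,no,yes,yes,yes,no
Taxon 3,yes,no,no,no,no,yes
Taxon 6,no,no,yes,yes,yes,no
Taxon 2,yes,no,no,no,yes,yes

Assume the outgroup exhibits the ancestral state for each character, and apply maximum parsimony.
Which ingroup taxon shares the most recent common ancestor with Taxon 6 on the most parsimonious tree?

Character polarity is set by the outgroup: the derived state is whichever differs from the outgroup's state, so for C5, C6 the derived state is 'no', and for the remaining characters it is 'yes'.
Only Taxon 2 and Taxon 3 show the derived state 'yes' for C1, supporting them as a clade.
C2: derived state 'yes' in Taxon 7 only — an autapomorphy, so it tells us nothing about relationships among taxa.
Only Taxon 6, Taxon 7, and Taxon 9 show the derived state 'yes' for C3, supporting them as a clade.
C4: derived state 'yes' in Taxon 6 and Taxon 9 only — synapomorphy for {Taxon 6, Taxon 9}.
C5 groups Taxon 3 and Taxon 7, which is incompatible with the clades supported by the remaining characters; treating it as convergent (homoplasy) costs fewer steps than any alternative tree.
C6 (derived state 'no') is shared by Taxon 4, Taxon 6, Taxon 7, and Taxon 9 — a synapomorphy uniting that clade.
Most parsimonious ingroup topology: ((Taxon 4,(Taxon 7,(Taxon 9,Taxon 6))),(Taxon 3,Taxon 2)).
Taxon 6 and Taxon 9 form a cherry on this tree, so they are sister taxa.

Taxon 9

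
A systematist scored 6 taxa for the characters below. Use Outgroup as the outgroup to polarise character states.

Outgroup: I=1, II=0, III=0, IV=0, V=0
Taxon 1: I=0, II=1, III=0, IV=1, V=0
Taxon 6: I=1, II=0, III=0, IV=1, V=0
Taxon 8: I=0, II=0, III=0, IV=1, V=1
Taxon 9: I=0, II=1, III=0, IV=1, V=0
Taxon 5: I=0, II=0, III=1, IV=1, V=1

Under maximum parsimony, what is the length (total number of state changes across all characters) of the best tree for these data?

Character polarity is set by the outgroup: the derived state is whichever differs from the outgroup's state, so for I the derived state is '0', and for the remaining characters it is '1'.
I: derived state '0' in Taxon 1, Taxon 5, Taxon 8, and Taxon 9 only — synapomorphy for {Taxon 1, Taxon 5, Taxon 8, Taxon 9}.
Only Taxon 1 and Taxon 9 show the derived state '1' for II, supporting them as a clade.
III: derived state '1' in Taxon 5 only — an autapomorphy, so it tells us nothing about relationships among taxa.
All ingroup taxa share the derived state '1' for IV; it defines the ingroup but does not resolve relationships within it.
Only Taxon 5 and Taxon 8 show the derived state '1' for V, supporting them as a clade.
Most parsimonious ingroup topology: (((Taxon 1,Taxon 9),(Taxon 8,Taxon 5)),Taxon 6).
Changes per character on this tree: I: 1; II: 1; III: 1; IV: 1; V: 1.
Total = 5.

5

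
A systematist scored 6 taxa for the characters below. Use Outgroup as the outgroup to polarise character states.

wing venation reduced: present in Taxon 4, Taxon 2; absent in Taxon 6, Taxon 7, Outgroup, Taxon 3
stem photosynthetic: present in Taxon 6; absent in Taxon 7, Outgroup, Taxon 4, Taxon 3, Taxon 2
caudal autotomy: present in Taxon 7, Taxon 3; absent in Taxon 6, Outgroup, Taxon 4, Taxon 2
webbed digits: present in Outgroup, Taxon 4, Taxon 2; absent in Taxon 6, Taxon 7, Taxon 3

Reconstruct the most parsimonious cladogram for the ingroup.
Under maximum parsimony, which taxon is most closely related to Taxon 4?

Character polarity is set by the outgroup: the derived state is whichever differs from the outgroup's state, so for webbed digits the derived state is 'absent', and for the remaining characters it is 'present'.
wing venation reduced (derived state 'present') is shared by Taxon 2 and Taxon 4 — a synapomorphy uniting that clade.
stem photosynthetic (derived state 'present') is unique to Taxon 6 (autapomorphy; uninformative for grouping).
Only Taxon 3 and Taxon 7 show the derived state 'present' for caudal autotomy, supporting them as a clade.
webbed digits (derived state 'absent') is shared by Taxon 3, Taxon 6, and Taxon 7 — a synapomorphy uniting that clade.
Most parsimonious ingroup topology: ((Taxon 2,Taxon 4),((Taxon 3,Taxon 7),Taxon 6)).
Taxon 4 and Taxon 2 form a cherry on this tree, so they are sister taxa.

Taxon 2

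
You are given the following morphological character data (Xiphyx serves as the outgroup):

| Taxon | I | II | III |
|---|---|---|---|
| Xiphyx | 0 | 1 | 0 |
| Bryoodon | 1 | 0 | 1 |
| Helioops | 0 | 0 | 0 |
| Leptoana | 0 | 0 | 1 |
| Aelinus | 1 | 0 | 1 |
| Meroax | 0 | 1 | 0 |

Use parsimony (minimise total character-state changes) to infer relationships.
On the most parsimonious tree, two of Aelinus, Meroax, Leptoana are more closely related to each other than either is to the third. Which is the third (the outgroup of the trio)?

Meroax

Character polarity is set by the outgroup: the derived state is whichever differs from the outgroup's state, so for II the derived state is '0', and for the remaining characters it is '1'.
I: derived state '1' in Aelinus and Bryoodon only — synapomorphy for {Aelinus, Bryoodon}.
II: derived state '0' in Aelinus, Bryoodon, Helioops, and Leptoana only — synapomorphy for {Aelinus, Bryoodon, Helioops, Leptoana}.
III (derived state '1') is shared by Aelinus, Bryoodon, and Leptoana — a synapomorphy uniting that clade.
Most parsimonious ingroup topology: ((((Bryoodon,Aelinus),Leptoana),Helioops),Meroax).
Aelinus and Leptoana share a more recent common ancestor with each other than either does with Meroax, so Meroax is the least closely related of the three.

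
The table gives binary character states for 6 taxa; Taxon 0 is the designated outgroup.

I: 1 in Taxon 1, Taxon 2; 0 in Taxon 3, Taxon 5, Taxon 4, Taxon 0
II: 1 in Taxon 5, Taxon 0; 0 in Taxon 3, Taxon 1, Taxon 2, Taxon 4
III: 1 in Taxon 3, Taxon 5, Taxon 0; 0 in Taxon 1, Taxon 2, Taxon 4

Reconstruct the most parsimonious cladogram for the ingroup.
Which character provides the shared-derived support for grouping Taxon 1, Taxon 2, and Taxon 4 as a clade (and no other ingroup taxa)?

III

Character polarity is set by the outgroup: the derived state is whichever differs from the outgroup's state, so for II, III the derived state is '0', and for the remaining characters it is '1'.
I: derived state '1' in Taxon 1 and Taxon 2 only — synapomorphy for {Taxon 1, Taxon 2}.
II: derived state '0' in Taxon 1, Taxon 2, Taxon 3, and Taxon 4 only — synapomorphy for {Taxon 1, Taxon 2, Taxon 3, Taxon 4}.
III (derived state '0') is shared by Taxon 1, Taxon 2, and Taxon 4 — a synapomorphy uniting that clade.
Most parsimonious ingroup topology: ((Taxon 3,((Taxon 1,Taxon 2),Taxon 4)),Taxon 5).
The clade {Taxon 1, Taxon 2, Taxon 4} is supported by III: its derived state '0' occurs in exactly those taxa and in no other taxon (including the outgroup).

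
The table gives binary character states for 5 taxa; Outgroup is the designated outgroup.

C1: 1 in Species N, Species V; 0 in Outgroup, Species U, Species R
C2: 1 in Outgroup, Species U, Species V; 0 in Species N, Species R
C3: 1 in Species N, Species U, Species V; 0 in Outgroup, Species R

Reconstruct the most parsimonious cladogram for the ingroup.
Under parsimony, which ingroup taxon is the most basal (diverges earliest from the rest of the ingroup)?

Species R

Character polarity is set by the outgroup: the derived state is whichever differs from the outgroup's state, so for C2 the derived state is '0', and for the remaining characters it is '1'.
C1: derived state '1' in Species N and Species V only — synapomorphy for {Species N, Species V}.
C2 groups Species N and Species R, which is incompatible with the clades supported by the remaining characters; treating it as convergent (homoplasy) costs fewer steps than any alternative tree.
Only Species N, Species U, and Species V show the derived state '1' for C3, supporting them as a clade.
Most parsimonious ingroup topology: (((Species N,Species V),Species U),Species R).
Species R is sister to the clade containing all other ingroup taxa, so it is the earliest-diverging (most basal) ingroup lineage.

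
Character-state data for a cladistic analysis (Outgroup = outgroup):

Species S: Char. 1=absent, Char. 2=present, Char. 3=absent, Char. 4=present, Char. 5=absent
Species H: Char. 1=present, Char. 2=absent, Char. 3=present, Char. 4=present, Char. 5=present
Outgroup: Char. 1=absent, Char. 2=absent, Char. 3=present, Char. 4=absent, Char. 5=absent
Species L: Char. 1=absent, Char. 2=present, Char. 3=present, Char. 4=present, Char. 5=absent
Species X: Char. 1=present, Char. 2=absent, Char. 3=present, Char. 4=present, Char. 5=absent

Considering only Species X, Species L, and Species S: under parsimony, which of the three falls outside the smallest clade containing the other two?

Species X

Character polarity is set by the outgroup: the derived state is whichever differs from the outgroup's state, so for Char. 3 the derived state is 'absent', and for the remaining characters it is 'present'.
Only Species H and Species X show the derived state 'present' for Char. 1, supporting them as a clade.
Char. 2 (derived state 'present') is shared by Species L and Species S — a synapomorphy uniting that clade.
Char. 3 (derived state 'absent') is unique to Species S (autapomorphy; uninformative for grouping).
All ingroup taxa share the derived state 'present' for Char. 4; it defines the ingroup but does not resolve relationships within it.
Char. 5: derived state 'present' in Species H only — an autapomorphy, so it tells us nothing about relationships among taxa.
Most parsimonious ingroup topology: ((Species X,Species H),(Species S,Species L)).
Species L and Species S share a more recent common ancestor with each other than either does with Species X, so Species X is the least closely related of the three.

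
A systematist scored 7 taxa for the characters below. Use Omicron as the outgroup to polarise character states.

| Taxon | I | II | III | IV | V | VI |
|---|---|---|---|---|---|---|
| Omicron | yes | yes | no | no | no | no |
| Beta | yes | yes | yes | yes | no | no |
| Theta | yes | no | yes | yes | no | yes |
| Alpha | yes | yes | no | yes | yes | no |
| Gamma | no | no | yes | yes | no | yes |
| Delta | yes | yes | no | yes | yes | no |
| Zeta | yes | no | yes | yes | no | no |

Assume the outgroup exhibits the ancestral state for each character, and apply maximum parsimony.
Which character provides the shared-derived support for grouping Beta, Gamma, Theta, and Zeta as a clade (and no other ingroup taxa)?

III

Character polarity is set by the outgroup: the derived state is whichever differs from the outgroup's state, so for I, II the derived state is 'no', and for the remaining characters it is 'yes'.
I (derived state 'no') is unique to Gamma (autapomorphy; uninformative for grouping).
II (derived state 'no') is shared by Gamma, Theta, and Zeta — a synapomorphy uniting that clade.
III: derived state 'yes' in Beta, Gamma, Theta, and Zeta only — synapomorphy for {Beta, Gamma, Theta, Zeta}.
IV (derived state 'yes') is shared by all ingroup taxa — unites the whole ingroup.
V (derived state 'yes') is shared by Alpha and Delta — a synapomorphy uniting that clade.
VI: derived state 'yes' in Gamma and Theta only — synapomorphy for {Gamma, Theta}.
Most parsimonious ingroup topology: ((Beta,((Theta,Gamma),Zeta)),(Alpha,Delta)).
The clade {Beta, Gamma, Theta, Zeta} is supported by III: its derived state 'yes' occurs in exactly those taxa and in no other taxon (including the outgroup).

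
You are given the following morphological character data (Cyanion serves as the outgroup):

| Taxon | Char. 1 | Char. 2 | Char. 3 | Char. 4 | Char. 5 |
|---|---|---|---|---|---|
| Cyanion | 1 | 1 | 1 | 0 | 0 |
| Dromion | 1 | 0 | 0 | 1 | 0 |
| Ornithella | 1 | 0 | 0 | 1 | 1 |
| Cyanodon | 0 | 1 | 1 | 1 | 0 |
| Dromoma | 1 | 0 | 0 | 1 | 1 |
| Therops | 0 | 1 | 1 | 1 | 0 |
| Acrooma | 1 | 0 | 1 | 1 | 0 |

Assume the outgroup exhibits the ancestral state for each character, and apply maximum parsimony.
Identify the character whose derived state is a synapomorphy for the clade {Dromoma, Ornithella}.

Char. 5

Character polarity is set by the outgroup: the derived state is whichever differs from the outgroup's state, so for Char. 1, Char. 2, Char. 3 the derived state is '0', and for the remaining characters it is '1'.
Char. 1 (derived state '0') is shared by Cyanodon and Therops — a synapomorphy uniting that clade.
Char. 2 (derived state '0') is shared by Acrooma, Dromion, Dromoma, and Ornithella — a synapomorphy uniting that clade.
Only Dromion, Dromoma, and Ornithella show the derived state '0' for Char. 3, supporting them as a clade.
Char. 4 (derived state '1') is shared by all ingroup taxa — unites the whole ingroup.
Char. 5 (derived state '1') is shared by Dromoma and Ornithella — a synapomorphy uniting that clade.
Most parsimonious ingroup topology: (((Dromion,(Ornithella,Dromoma)),Acrooma),(Cyanodon,Therops)).
The clade {Dromoma, Ornithella} is supported by Char. 5: its derived state '1' occurs in exactly those taxa and in no other taxon (including the outgroup).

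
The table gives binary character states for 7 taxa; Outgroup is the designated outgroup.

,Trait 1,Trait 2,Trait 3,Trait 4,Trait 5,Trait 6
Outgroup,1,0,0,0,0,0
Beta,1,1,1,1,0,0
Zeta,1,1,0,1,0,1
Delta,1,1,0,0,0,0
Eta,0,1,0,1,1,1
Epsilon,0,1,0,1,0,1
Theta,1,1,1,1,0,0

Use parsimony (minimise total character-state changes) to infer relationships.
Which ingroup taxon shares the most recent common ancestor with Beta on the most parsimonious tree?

Theta

Character polarity is set by the outgroup: the derived state is whichever differs from the outgroup's state, so for Trait 1 the derived state is '0', and for the remaining characters it is '1'.
Trait 1: derived state '0' in Epsilon and Eta only — synapomorphy for {Epsilon, Eta}.
Trait 2 (derived state '1') is shared by all ingroup taxa — unites the whole ingroup.
Trait 3 (derived state '1') is shared by Beta and Theta — a synapomorphy uniting that clade.
Trait 4 (derived state '1') is shared by Beta, Epsilon, Eta, Theta, and Zeta — a synapomorphy uniting that clade.
Trait 5: derived state '1' in Eta only — an autapomorphy, so it tells us nothing about relationships among taxa.
Trait 6 (derived state '1') is shared by Epsilon, Eta, and Zeta — a synapomorphy uniting that clade.
Most parsimonious ingroup topology: (((Zeta,(Epsilon,Eta)),(Theta,Beta)),Delta).
Beta and Theta form a cherry on this tree, so they are sister taxa.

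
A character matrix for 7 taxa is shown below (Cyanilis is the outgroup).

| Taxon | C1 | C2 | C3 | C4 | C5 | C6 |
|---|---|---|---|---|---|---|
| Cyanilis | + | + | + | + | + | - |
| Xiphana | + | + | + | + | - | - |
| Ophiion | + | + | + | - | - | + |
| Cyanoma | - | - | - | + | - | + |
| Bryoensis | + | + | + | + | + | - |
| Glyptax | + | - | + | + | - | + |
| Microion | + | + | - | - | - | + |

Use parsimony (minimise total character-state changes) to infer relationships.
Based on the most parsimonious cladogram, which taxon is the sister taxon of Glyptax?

Character polarity is set by the outgroup: the derived state is whichever differs from the outgroup's state, so for C1, C2, C3, C4, C5 the derived state is '-', and for the remaining characters it is '+'.
C1 (derived state '-') is unique to Cyanoma (autapomorphy; uninformative for grouping).
C2: derived state '-' in Cyanoma and Glyptax only — synapomorphy for {Cyanoma, Glyptax}.
C3 (state '-') occurs in Cyanoma and Microion but conflicts with the nesting implied by the other characters — most parsimoniously interpreted as homoplasy.
Only Microion and Ophiion show the derived state '-' for C4, supporting them as a clade.
C5: derived state '-' in Cyanoma, Glyptax, Microion, Ophiion, and Xiphana only — synapomorphy for {Cyanoma, Glyptax, Microion, Ophiion, Xiphana}.
C6 (derived state '+') is shared by Cyanoma, Glyptax, Microion, and Ophiion — a synapomorphy uniting that clade.
Most parsimonious ingroup topology: ((Xiphana,((Ophiion,Microion),(Cyanoma,Glyptax))),Bryoensis).
Glyptax and Cyanoma form a cherry on this tree, so they are sister taxa.

Cyanoma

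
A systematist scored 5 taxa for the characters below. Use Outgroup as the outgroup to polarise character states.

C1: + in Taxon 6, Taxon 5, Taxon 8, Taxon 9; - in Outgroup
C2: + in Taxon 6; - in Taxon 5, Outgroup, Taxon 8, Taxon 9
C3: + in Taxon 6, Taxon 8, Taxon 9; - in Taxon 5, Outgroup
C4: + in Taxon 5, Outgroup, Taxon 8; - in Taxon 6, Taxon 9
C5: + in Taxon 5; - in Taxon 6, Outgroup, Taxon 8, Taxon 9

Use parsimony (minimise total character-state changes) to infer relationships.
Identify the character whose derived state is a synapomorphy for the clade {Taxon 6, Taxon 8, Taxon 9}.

C3

Character polarity is set by the outgroup: the derived state is whichever differs from the outgroup's state, so for C4 the derived state is '-', and for the remaining characters it is '+'.
All ingroup taxa share the derived state '+' for C1; it defines the ingroup but does not resolve relationships within it.
C2: derived state '+' in Taxon 6 only — an autapomorphy, so it tells us nothing about relationships among taxa.
Only Taxon 6, Taxon 8, and Taxon 9 show the derived state '+' for C3, supporting them as a clade.
C4: derived state '-' in Taxon 6 and Taxon 9 only — synapomorphy for {Taxon 6, Taxon 9}.
C5 (derived state '+') is unique to Taxon 5 (autapomorphy; uninformative for grouping).
Most parsimonious ingroup topology: (Taxon 5,((Taxon 9,Taxon 6),Taxon 8)).
The clade {Taxon 6, Taxon 8, Taxon 9} is supported by C3: its derived state '+' occurs in exactly those taxa and in no other taxon (including the outgroup).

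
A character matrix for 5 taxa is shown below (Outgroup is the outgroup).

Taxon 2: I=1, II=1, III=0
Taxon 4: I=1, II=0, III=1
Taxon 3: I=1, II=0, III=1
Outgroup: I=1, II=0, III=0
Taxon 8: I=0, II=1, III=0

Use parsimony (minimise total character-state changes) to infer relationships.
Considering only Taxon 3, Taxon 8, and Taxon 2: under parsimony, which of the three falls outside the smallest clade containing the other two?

Taxon 3

Character polarity is set by the outgroup: the derived state is whichever differs from the outgroup's state, so for I the derived state is '0', and for the remaining characters it is '1'.
I: derived state '0' in Taxon 8 only — an autapomorphy, so it tells us nothing about relationships among taxa.
II (derived state '1') is shared by Taxon 2 and Taxon 8 — a synapomorphy uniting that clade.
III: derived state '1' in Taxon 3 and Taxon 4 only — synapomorphy for {Taxon 3, Taxon 4}.
Most parsimonious ingroup topology: ((Taxon 4,Taxon 3),(Taxon 2,Taxon 8)).
Taxon 8 and Taxon 2 share a more recent common ancestor with each other than either does with Taxon 3, so Taxon 3 is the least closely related of the three.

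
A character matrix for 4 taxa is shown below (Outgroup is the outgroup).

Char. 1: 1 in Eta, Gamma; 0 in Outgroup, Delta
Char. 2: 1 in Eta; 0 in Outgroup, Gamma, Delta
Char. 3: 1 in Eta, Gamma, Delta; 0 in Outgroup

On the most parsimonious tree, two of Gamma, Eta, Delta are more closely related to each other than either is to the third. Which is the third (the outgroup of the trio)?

Delta

The outgroup has state '0' for every character, so '1' is the derived state throughout.
Char. 1 (derived state '1') is shared by Eta and Gamma — a synapomorphy uniting that clade.
Char. 2: derived state '1' in Eta only — an autapomorphy, so it tells us nothing about relationships among taxa.
Char. 3 (derived state '1') is shared by all ingroup taxa — unites the whole ingroup.
Most parsimonious ingroup topology: ((Gamma,Eta),Delta).
Eta and Gamma share a more recent common ancestor with each other than either does with Delta, so Delta is the least closely related of the three.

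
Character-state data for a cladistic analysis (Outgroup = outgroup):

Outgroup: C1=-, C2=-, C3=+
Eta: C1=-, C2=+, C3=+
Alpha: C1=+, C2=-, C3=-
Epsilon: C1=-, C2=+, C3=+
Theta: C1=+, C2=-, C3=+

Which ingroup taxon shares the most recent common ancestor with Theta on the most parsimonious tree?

Alpha

Character polarity is set by the outgroup: the derived state is whichever differs from the outgroup's state, so for C3 the derived state is '-', and for the remaining characters it is '+'.
C1: derived state '+' in Alpha and Theta only — synapomorphy for {Alpha, Theta}.
C2 (derived state '+') is shared by Epsilon and Eta — a synapomorphy uniting that clade.
C3 (derived state '-') is unique to Alpha (autapomorphy; uninformative for grouping).
Most parsimonious ingroup topology: ((Eta,Epsilon),(Alpha,Theta)).
Theta and Alpha form a cherry on this tree, so they are sister taxa.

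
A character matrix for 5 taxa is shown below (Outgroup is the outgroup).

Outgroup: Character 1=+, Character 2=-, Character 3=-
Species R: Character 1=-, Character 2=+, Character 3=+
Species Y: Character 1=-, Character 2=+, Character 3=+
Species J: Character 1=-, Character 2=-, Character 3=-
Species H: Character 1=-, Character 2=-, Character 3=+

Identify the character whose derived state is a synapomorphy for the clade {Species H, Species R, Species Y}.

Character polarity is set by the outgroup: the derived state is whichever differs from the outgroup's state, so for Character 1 the derived state is '-', and for the remaining characters it is '+'.
Character 1 (derived state '-') is shared by all ingroup taxa — unites the whole ingroup.
Character 2 (derived state '+') is shared by Species R and Species Y — a synapomorphy uniting that clade.
Only Species H, Species R, and Species Y show the derived state '+' for Character 3, supporting them as a clade.
Most parsimonious ingroup topology: (((Species R,Species Y),Species H),Species J).
The clade {Species H, Species R, Species Y} is supported by Character 3: its derived state '+' occurs in exactly those taxa and in no other taxon (including the outgroup).

Character 3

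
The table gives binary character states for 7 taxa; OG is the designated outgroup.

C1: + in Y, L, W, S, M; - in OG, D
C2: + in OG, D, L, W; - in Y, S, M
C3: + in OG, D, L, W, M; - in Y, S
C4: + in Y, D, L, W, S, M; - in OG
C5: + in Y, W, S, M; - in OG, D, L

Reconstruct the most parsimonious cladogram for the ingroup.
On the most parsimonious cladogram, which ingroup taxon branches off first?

D

Character polarity is set by the outgroup: the derived state is whichever differs from the outgroup's state, so for C2, C3 the derived state is '-', and for the remaining characters it is '+'.
C1 (derived state '+') is shared by L, M, S, W, and Y — a synapomorphy uniting that clade.
C2: derived state '-' in M, S, and Y only — synapomorphy for {M, S, Y}.
Only S and Y show the derived state '-' for C3, supporting them as a clade.
All ingroup taxa share the derived state '+' for C4; it defines the ingroup but does not resolve relationships within it.
C5 (derived state '+') is shared by M, S, W, and Y — a synapomorphy uniting that clade.
Most parsimonious ingroup topology: (((((Y,S),M),W),L),D).
D is sister to the clade containing all other ingroup taxa, so it is the earliest-diverging (most basal) ingroup lineage.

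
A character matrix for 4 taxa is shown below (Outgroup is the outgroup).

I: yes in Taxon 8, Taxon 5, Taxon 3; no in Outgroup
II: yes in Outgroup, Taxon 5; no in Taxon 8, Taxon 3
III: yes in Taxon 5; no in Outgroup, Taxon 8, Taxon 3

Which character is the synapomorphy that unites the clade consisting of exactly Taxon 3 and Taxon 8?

II

Character polarity is set by the outgroup: the derived state is whichever differs from the outgroup's state, so for II the derived state is 'no', and for the remaining characters it is 'yes'.
All ingroup taxa share the derived state 'yes' for I; it defines the ingroup but does not resolve relationships within it.
Only Taxon 3 and Taxon 8 show the derived state 'no' for II, supporting them as a clade.
III (derived state 'yes') is unique to Taxon 5 (autapomorphy; uninformative for grouping).
Most parsimonious ingroup topology: ((Taxon 8,Taxon 3),Taxon 5).
The clade {Taxon 3, Taxon 8} is supported by II: its derived state 'no' occurs in exactly those taxa and in no other taxon (including the outgroup).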